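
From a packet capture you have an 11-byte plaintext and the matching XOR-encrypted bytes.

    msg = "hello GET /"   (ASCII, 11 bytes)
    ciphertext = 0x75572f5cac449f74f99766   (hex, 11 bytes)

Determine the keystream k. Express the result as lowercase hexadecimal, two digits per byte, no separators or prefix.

Since ciphertext = msg ⊕ k, XORing both sides with msg gives k = msg ⊕ ciphertext.
68 ^ 75 = 1d
65 ^ 57 = 32
6c ^ 2f = 43
6c ^ 5c = 30
6f ^ ac = c3
20 ^ 44 = 64
47 ^ 9f = d8
45 ^ 74 = 31
54 ^ f9 = ad
20 ^ 97 = b7
2f ^ 66 = 49

1d324330c364d831adb749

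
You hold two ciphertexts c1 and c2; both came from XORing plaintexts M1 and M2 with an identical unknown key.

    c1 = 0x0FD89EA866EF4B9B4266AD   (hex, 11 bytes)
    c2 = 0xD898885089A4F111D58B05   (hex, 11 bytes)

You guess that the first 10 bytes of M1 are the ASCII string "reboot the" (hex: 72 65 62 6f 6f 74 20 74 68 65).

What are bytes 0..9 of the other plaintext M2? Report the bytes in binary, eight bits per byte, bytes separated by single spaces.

10100101 00100101 01110100 10010111 10000000 00111111 10011010 11111110 11111111 10001000

First, c1 ⊕ c2 = (M1 ⊕ K) ⊕ (M2 ⊕ K) = M1 ⊕ M2, so the key drops out. Then M2 = (M1 ⊕ M2) ⊕ M1 over the first 10 bytes.
byte 0: (0f XOR d8) XOR 72 = d7 XOR 72 = a5
byte 1: (d8 XOR 98) XOR 65 = 40 XOR 65 = 25
byte 2: (9e XOR 88) XOR 62 = 16 XOR 62 = 74
byte 3: (a8 XOR 50) XOR 6f = f8 XOR 6f = 97
byte 4: (66 XOR 89) XOR 6f = ef XOR 6f = 80
byte 5: (ef XOR a4) XOR 74 = 4b XOR 74 = 3f
byte 6: (4b XOR f1) XOR 20 = ba XOR 20 = 9a
byte 7: (9b XOR 11) XOR 74 = 8a XOR 74 = fe
byte 8: (42 XOR d5) XOR 68 = 97 XOR 68 = ff
byte 9: (66 XOR 8b) XOR 65 = ed XOR 65 = 88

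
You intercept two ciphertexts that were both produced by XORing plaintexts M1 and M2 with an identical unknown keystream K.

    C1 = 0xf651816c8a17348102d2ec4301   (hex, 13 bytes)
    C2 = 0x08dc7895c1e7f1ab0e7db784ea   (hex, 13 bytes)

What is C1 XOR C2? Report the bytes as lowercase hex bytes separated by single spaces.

fe 8d f9 f9 4b f0 c5 2a 0c af 5b c7 eb

C1 ⊕ C2 = (M1 ⊕ K) ⊕ (M2 ⊕ K) = M1 ⊕ M2 — the shared key cancels under XOR.
byte 0: f6 XOR 08 = fe
byte 1: 51 XOR dc = 8d
byte 2: 81 XOR 78 = f9
byte 3: 6c XOR 95 = f9
byte 4: 8a XOR c1 = 4b
byte 5: 17 XOR e7 = f0
byte 6: 34 XOR f1 = c5
byte 7: 81 XOR ab = 2a
byte 8: 02 XOR 0e = 0c
byte 9: d2 XOR 7d = af
byte 10: ec XOR b7 = 5b
byte 11: 43 XOR 84 = c7
byte 12: 01 XOR ea = eb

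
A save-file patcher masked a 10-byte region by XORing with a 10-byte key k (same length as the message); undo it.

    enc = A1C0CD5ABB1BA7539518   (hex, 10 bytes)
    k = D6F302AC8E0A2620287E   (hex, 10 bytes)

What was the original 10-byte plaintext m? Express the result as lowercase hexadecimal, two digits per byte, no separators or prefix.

XOR is its own inverse, so applying the key byte-wise gives the result directly.
161 XOR 214 = 119
192 XOR 243 =  51
205 XOR   2 = 207
 90 XOR 172 = 246
187 XOR 142 =  53
 27 XOR  10 =  17
167 XOR  38 = 129
 83 XOR  32 = 115
149 XOR  40 = 189
 24 XOR 126 = 102

7733cff635118173bd66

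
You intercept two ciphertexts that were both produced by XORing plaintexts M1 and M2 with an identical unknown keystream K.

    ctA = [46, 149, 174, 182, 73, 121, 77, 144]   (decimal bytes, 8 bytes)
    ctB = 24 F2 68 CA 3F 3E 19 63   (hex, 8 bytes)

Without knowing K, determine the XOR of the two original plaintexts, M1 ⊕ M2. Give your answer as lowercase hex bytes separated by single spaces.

ctA ⊕ ctB = (M1 ⊕ K) ⊕ (M2 ⊕ K) = M1 ⊕ M2 — the shared key cancels under XOR.
2e xor 24 = 0a
95 xor f2 = 67
ae xor 68 = c6
b6 xor ca = 7c
49 xor 3f = 76
79 xor 3e = 47
4d xor 19 = 54
90 xor 63 = f3

0a 67 c6 7c 76 47 54 f3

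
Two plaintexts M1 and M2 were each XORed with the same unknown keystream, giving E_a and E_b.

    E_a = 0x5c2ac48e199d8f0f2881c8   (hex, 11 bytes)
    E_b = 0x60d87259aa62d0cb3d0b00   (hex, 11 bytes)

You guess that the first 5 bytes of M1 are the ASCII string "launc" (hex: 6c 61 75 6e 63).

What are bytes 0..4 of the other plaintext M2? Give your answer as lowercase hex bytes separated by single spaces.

First, E_a ⊕ E_b = (M1 ⊕ K) ⊕ (M2 ⊕ K) = M1 ⊕ M2, so the key drops out. Then M2 = (M1 ⊕ M2) ⊕ M1 over the first 5 bytes.
byte 0: (5c XOR 60) XOR 6c = 3c XOR 6c = 50
byte 1: (2a XOR d8) XOR 61 = f2 XOR 61 = 93
byte 2: (c4 XOR 72) XOR 75 = b6 XOR 75 = c3
byte 3: (8e XOR 59) XOR 6e = d7 XOR 6e = b9
byte 4: (19 XOR aa) XOR 63 = b3 XOR 63 = d0

50 93 c3 b9 d0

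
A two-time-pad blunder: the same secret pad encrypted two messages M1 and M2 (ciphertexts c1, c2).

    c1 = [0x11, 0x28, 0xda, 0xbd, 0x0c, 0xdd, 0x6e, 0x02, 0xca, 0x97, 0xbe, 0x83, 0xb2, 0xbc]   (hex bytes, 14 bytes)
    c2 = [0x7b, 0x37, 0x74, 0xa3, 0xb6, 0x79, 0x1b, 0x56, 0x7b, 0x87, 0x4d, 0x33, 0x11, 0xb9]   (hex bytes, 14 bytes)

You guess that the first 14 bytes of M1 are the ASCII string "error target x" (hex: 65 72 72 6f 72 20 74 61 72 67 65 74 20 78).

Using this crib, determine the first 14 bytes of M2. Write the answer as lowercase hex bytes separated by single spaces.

0f 6d dc 71 c8 84 01 35 c3 77 96 c4 83 7d

First, c1 ⊕ c2 = (M1 ⊕ K) ⊕ (M2 ⊕ K) = M1 ⊕ M2, so the key drops out. Then M2 = (M1 ⊕ M2) ⊕ M1 over the first 14 bytes.
byte 0: (11 ⊕ 7b) ⊕ 65 = 6a ⊕ 65 = 0f
byte 1: (28 ⊕ 37) ⊕ 72 = 1f ⊕ 72 = 6d
byte 2: (da ⊕ 74) ⊕ 72 = ae ⊕ 72 = dc
byte 3: (bd ⊕ a3) ⊕ 6f = 1e ⊕ 6f = 71
byte 4: (0c ⊕ b6) ⊕ 72 = ba ⊕ 72 = c8
byte 5: (dd ⊕ 79) ⊕ 20 = a4 ⊕ 20 = 84
byte 6: (6e ⊕ 1b) ⊕ 74 = 75 ⊕ 74 = 01
byte 7: (02 ⊕ 56) ⊕ 61 = 54 ⊕ 61 = 35
byte 8: (ca ⊕ 7b) ⊕ 72 = b1 ⊕ 72 = c3
byte 9: (97 ⊕ 87) ⊕ 67 = 10 ⊕ 67 = 77
byte 10: (be ⊕ 4d) ⊕ 65 = f3 ⊕ 65 = 96
byte 11: (83 ⊕ 33) ⊕ 74 = b0 ⊕ 74 = c4
byte 12: (b2 ⊕ 11) ⊕ 20 = a3 ⊕ 20 = 83
byte 13: (bc ⊕ b9) ⊕ 78 = 05 ⊕ 78 = 7d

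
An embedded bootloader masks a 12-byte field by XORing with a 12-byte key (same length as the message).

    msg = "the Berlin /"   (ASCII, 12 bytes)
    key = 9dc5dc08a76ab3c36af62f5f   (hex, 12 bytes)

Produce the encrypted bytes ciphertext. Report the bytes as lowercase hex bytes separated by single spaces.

XOR is its own inverse, so applying the key byte-wise gives the result directly.
74 xor 9d = e9
68 xor c5 = ad
65 xor dc = b9
20 xor 08 = 28
42 xor a7 = e5
65 xor 6a = 0f
72 xor b3 = c1
6c xor c3 = af
69 xor 6a = 03
6e xor f6 = 98
20 xor 2f = 0f
2f xor 5f = 70

e9 ad b9 28 e5 0f c1 af 03 98 0f 70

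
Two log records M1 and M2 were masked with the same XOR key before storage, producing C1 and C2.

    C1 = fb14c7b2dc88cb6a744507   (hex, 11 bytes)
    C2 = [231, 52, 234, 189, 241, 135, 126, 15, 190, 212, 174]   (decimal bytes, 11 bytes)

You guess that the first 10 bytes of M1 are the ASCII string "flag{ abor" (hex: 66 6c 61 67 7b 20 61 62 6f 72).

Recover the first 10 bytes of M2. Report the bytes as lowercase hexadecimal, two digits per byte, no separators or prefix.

7a4c4c68562fd407a5e3

First, C1 ⊕ C2 = (M1 ⊕ K) ⊕ (M2 ⊕ K) = M1 ⊕ M2, so the key drops out. Then M2 = (M1 ⊕ M2) ⊕ M1 over the first 10 bytes.
byte 0: (fb ^ e7) ^ 66 = 1c ^ 66 = 7a
byte 1: (14 ^ 34) ^ 6c = 20 ^ 6c = 4c
byte 2: (c7 ^ ea) ^ 61 = 2d ^ 61 = 4c
byte 3: (b2 ^ bd) ^ 67 = 0f ^ 67 = 68
byte 4: (dc ^ f1) ^ 7b = 2d ^ 7b = 56
byte 5: (88 ^ 87) ^ 20 = 0f ^ 20 = 2f
byte 6: (cb ^ 7e) ^ 61 = b5 ^ 61 = d4
byte 7: (6a ^ 0f) ^ 62 = 65 ^ 62 = 07
byte 8: (74 ^ be) ^ 6f = ca ^ 6f = a5
byte 9: (45 ^ d4) ^ 72 = 91 ^ 72 = e3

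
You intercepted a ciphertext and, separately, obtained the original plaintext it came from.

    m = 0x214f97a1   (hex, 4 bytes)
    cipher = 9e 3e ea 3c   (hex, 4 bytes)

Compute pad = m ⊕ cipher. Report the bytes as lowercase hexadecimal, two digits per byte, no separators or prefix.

Since cipher = m ⊕ pad, XORing both sides with m gives pad = m ⊕ cipher.
21 ^ 9e = bf
4f ^ 3e = 71
97 ^ ea = 7d
a1 ^ 3c = 9d

bf717d9d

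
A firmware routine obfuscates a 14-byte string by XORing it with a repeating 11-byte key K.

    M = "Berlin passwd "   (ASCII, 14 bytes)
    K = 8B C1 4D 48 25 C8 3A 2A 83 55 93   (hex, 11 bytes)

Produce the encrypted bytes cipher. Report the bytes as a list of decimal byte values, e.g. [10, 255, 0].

The 11-byte key repeats, so the effective keystream is 8b c1 4d 48 25 c8 3a 2a 83 55 93 8b c1 4d.
byte 0: 42 ^ 8b = c9
byte 1: 65 ^ c1 = a4
byte 2: 72 ^ 4d = 3f
byte 3: 6c ^ 48 = 24
byte 4: 69 ^ 25 = 4c
byte 5: 6e ^ c8 = a6
byte 6: 20 ^ 3a = 1a
byte 7: 70 ^ 2a = 5a
byte 8: 61 ^ 83 = e2
byte 9: 73 ^ 55 = 26
byte 10: 73 ^ 93 = e0
byte 11: 77 ^ 8b = fc
byte 12: 64 ^ c1 = a5
byte 13: 20 ^ 4d = 6d

[201, 164, 63, 36, 76, 166, 26, 90, 226, 38, 224, 252, 165, 109]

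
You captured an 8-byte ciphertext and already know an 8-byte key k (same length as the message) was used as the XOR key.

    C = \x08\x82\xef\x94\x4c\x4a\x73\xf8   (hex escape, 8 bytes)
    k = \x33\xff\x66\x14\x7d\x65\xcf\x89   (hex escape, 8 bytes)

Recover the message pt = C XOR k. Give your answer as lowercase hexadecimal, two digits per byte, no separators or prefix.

3b7d8980312fbc71

XOR is its own inverse, so applying the key byte-wise gives the result directly.
byte 0:   8 XOR  51 =  59
byte 1: 130 XOR 255 = 125
byte 2: 239 XOR 102 = 137
byte 3: 148 XOR  20 = 128
byte 4:  76 XOR 125 =  49
byte 5:  74 XOR 101 =  47
byte 6: 115 XOR 207 = 188
byte 7: 248 XOR 137 = 113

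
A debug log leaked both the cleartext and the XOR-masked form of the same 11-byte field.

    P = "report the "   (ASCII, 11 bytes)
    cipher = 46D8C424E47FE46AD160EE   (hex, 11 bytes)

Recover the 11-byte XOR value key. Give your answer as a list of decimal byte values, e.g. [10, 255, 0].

[52, 189, 180, 75, 150, 11, 196, 30, 185, 5, 206]

Since cipher = P ⊕ key, XORing both sides with P gives key = P ⊕ cipher.
72 XOR 46 = 34
65 XOR d8 = bd
70 XOR c4 = b4
6f XOR 24 = 4b
72 XOR e4 = 96
74 XOR 7f = 0b
20 XOR e4 = c4
74 XOR 6a = 1e
68 XOR d1 = b9
65 XOR 60 = 05
20 XOR ee = ce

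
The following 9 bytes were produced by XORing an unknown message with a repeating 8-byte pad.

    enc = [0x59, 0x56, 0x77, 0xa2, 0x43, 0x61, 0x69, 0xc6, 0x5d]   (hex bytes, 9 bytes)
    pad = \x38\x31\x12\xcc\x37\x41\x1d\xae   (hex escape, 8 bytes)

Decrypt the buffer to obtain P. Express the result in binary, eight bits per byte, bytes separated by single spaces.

01100001 01100111 01100101 01101110 01110100 00100000 01110100 01101000 01100101

The 8-byte key repeats, so the effective keystream is 38 31 12 cc 37 41 1d ae 38.
byte 0: 59 xor 38 = 61
byte 1: 56 xor 31 = 67
byte 2: 77 xor 12 = 65
byte 3: a2 xor cc = 6e
byte 4: 43 xor 37 = 74
byte 5: 61 xor 41 = 20
byte 6: 69 xor 1d = 74
byte 7: c6 xor ae = 68
byte 8: 5d xor 38 = 65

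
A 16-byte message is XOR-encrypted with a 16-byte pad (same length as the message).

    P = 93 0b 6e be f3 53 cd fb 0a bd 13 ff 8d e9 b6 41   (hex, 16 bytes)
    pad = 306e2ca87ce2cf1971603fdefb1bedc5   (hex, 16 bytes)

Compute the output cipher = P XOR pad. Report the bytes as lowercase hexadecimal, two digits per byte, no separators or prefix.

a36542168fb102e27bdd2c2176f25b84

XOR is its own inverse, so applying the key byte-wise gives the result directly.
byte 0: 93 xor 30 = a3
byte 1: 0b xor 6e = 65
byte 2: 6e xor 2c = 42
byte 3: be xor a8 = 16
byte 4: f3 xor 7c = 8f
byte 5: 53 xor e2 = b1
byte 6: cd xor cf = 02
byte 7: fb xor 19 = e2
byte 8: 0a xor 71 = 7b
byte 9: bd xor 60 = dd
byte 10: 13 xor 3f = 2c
byte 11: ff xor de = 21
byte 12: 8d xor fb = 76
byte 13: e9 xor 1b = f2
byte 14: b6 xor ed = 5b
byte 15: 41 xor c5 = 84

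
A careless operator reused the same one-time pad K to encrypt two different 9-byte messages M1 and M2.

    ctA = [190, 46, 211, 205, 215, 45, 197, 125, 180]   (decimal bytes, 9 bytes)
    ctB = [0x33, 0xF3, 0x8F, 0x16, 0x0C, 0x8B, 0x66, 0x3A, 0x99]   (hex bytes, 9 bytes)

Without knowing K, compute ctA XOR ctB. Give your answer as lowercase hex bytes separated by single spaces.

8d dd 5c db db a6 a3 47 2d

ctA ⊕ ctB = (M1 ⊕ K) ⊕ (M2 ⊕ K) = M1 ⊕ M2 — the shared key cancels under XOR.
byte 0: 190 ^  51 = 141
byte 1:  46 ^ 243 = 221
byte 2: 211 ^ 143 =  92
byte 3: 205 ^  22 = 219
byte 4: 215 ^  12 = 219
byte 5:  45 ^ 139 = 166
byte 6: 197 ^ 102 = 163
byte 7: 125 ^  58 =  71
byte 8: 180 ^ 153 =  45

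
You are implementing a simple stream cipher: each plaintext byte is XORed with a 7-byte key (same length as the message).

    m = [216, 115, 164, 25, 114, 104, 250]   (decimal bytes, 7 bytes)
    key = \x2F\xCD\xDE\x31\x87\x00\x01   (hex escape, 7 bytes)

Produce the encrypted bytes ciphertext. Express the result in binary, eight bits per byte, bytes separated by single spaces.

XOR is its own inverse, so applying the key byte-wise gives the result directly.
byte 0: 216 ^  47 = 247
byte 1: 115 ^ 205 = 190
byte 2: 164 ^ 222 = 122
byte 3:  25 ^  49 =  40
byte 4: 114 ^ 135 = 245
byte 5: 104 ^   0 = 104
byte 6: 250 ^   1 = 251

11110111 10111110 01111010 00101000 11110101 01101000 11111011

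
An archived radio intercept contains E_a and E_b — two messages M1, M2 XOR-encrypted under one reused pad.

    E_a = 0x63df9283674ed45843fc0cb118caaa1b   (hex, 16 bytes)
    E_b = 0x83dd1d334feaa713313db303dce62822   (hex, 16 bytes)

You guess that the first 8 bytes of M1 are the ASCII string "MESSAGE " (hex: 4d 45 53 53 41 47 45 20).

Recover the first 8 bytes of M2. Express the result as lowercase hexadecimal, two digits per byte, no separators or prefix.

ad47dce369e3366b

First, E_a ⊕ E_b = (M1 ⊕ K) ⊕ (M2 ⊕ K) = M1 ⊕ M2, so the key drops out. Then M2 = (M1 ⊕ M2) ⊕ M1 over the first 8 bytes.
byte 0: (63 XOR 83) XOR 4d = e0 XOR 4d = ad
byte 1: (df XOR dd) XOR 45 = 02 XOR 45 = 47
byte 2: (92 XOR 1d) XOR 53 = 8f XOR 53 = dc
byte 3: (83 XOR 33) XOR 53 = b0 XOR 53 = e3
byte 4: (67 XOR 4f) XOR 41 = 28 XOR 41 = 69
byte 5: (4e XOR ea) XOR 47 = a4 XOR 47 = e3
byte 6: (d4 XOR a7) XOR 45 = 73 XOR 45 = 36
byte 7: (58 XOR 13) XOR 20 = 4b XOR 20 = 6b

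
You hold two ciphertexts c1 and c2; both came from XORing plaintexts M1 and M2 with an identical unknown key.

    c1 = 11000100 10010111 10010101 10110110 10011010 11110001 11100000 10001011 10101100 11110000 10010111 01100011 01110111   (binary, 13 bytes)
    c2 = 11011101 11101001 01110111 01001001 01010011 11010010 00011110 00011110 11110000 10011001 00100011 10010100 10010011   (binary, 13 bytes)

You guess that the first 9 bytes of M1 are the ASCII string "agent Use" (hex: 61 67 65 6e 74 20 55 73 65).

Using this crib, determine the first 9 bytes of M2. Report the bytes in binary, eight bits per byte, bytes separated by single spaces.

01111000 00011001 10000111 10010001 10111101 00000011 10101011 11100110 00111001

First, c1 ⊕ c2 = (M1 ⊕ K) ⊕ (M2 ⊕ K) = M1 ⊕ M2, so the key drops out. Then M2 = (M1 ⊕ M2) ⊕ M1 over the first 9 bytes.
byte 0: (c4 xor dd) xor 61 = 19 xor 61 = 78
byte 1: (97 xor e9) xor 67 = 7e xor 67 = 19
byte 2: (95 xor 77) xor 65 = e2 xor 65 = 87
byte 3: (b6 xor 49) xor 6e = ff xor 6e = 91
byte 4: (9a xor 53) xor 74 = c9 xor 74 = bd
byte 5: (f1 xor d2) xor 20 = 23 xor 20 = 03
byte 6: (e0 xor 1e) xor 55 = fe xor 55 = ab
byte 7: (8b xor 1e) xor 73 = 95 xor 73 = e6
byte 8: (ac xor f0) xor 65 = 5c xor 65 = 39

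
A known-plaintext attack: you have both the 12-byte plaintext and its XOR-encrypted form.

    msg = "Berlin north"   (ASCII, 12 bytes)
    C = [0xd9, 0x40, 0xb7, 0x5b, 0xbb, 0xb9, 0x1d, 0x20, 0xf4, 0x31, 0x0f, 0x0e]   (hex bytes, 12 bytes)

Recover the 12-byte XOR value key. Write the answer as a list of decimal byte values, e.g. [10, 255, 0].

[155, 37, 197, 55, 210, 215, 61, 78, 155, 67, 123, 102]

Since C = msg ⊕ key, XORing both sides with msg gives key = msg ⊕ C.
byte 0:  66 ⊕ 217 = 155
byte 1: 101 ⊕  64 =  37
byte 2: 114 ⊕ 183 = 197
byte 3: 108 ⊕  91 =  55
byte 4: 105 ⊕ 187 = 210
byte 5: 110 ⊕ 185 = 215
byte 6:  32 ⊕  29 =  61
byte 7: 110 ⊕  32 =  78
byte 8: 111 ⊕ 244 = 155
byte 9: 114 ⊕  49 =  67
byte 10: 116 ⊕  15 = 123
byte 11: 104 ⊕  14 = 102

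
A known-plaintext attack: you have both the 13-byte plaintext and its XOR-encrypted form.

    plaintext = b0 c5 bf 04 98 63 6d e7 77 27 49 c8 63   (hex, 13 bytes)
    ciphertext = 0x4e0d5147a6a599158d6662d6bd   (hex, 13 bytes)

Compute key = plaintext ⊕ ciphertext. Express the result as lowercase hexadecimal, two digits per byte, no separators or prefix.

fec8ee433ec6f4f2fa412b1ede

Since ciphertext = plaintext ⊕ key, XORing both sides with plaintext gives key = plaintext ⊕ ciphertext.
b0 XOR 4e = fe
c5 XOR 0d = c8
bf XOR 51 = ee
04 XOR 47 = 43
98 XOR a6 = 3e
63 XOR a5 = c6
6d XOR 99 = f4
e7 XOR 15 = f2
77 XOR 8d = fa
27 XOR 66 = 41
49 XOR 62 = 2b
c8 XOR d6 = 1e
63 XOR bd = de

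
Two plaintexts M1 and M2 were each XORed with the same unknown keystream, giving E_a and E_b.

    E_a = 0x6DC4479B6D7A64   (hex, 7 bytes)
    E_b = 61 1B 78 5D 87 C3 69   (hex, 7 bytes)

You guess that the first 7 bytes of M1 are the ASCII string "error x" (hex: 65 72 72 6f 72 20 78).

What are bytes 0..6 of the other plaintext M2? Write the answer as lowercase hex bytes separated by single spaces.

First, E_a ⊕ E_b = (M1 ⊕ K) ⊕ (M2 ⊕ K) = M1 ⊕ M2, so the key drops out. Then M2 = (M1 ⊕ M2) ⊕ M1 over the first 7 bytes.
byte 0: (6d ^ 61) ^ 65 = 0c ^ 65 = 69
byte 1: (c4 ^ 1b) ^ 72 = df ^ 72 = ad
byte 2: (47 ^ 78) ^ 72 = 3f ^ 72 = 4d
byte 3: (9b ^ 5d) ^ 6f = c6 ^ 6f = a9
byte 4: (6d ^ 87) ^ 72 = ea ^ 72 = 98
byte 5: (7a ^ c3) ^ 20 = b9 ^ 20 = 99
byte 6: (64 ^ 69) ^ 78 = 0d ^ 78 = 75

69 ad 4d a9 98 99 75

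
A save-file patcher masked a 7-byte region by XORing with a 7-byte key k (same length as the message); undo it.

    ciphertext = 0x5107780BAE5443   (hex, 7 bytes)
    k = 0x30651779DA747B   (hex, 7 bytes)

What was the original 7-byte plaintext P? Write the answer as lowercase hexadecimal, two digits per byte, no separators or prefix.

61626f72742038

XOR is its own inverse, so applying the key byte-wise gives the result directly.
01010001 xor 00110000 = 01100001
00000111 xor 01100101 = 01100010
01111000 xor 00010111 = 01101111
00001011 xor 01111001 = 01110010
10101110 xor 11011010 = 01110100
01010100 xor 01110100 = 00100000
01000011 xor 01111011 = 00111000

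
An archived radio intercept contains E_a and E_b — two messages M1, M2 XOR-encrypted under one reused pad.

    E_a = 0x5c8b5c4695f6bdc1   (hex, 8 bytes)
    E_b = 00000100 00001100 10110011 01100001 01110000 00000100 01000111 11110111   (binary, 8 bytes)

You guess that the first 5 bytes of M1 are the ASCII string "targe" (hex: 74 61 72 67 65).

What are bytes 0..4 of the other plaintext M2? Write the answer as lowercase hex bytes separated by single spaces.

2c e6 9d 40 80

First, E_a ⊕ E_b = (M1 ⊕ K) ⊕ (M2 ⊕ K) = M1 ⊕ M2, so the key drops out. Then M2 = (M1 ⊕ M2) ⊕ M1 over the first 5 bytes.
byte 0: (5c ⊕ 04) ⊕ 74 = 58 ⊕ 74 = 2c
byte 1: (8b ⊕ 0c) ⊕ 61 = 87 ⊕ 61 = e6
byte 2: (5c ⊕ b3) ⊕ 72 = ef ⊕ 72 = 9d
byte 3: (46 ⊕ 61) ⊕ 67 = 27 ⊕ 67 = 40
byte 4: (95 ⊕ 70) ⊕ 65 = e5 ⊕ 65 = 80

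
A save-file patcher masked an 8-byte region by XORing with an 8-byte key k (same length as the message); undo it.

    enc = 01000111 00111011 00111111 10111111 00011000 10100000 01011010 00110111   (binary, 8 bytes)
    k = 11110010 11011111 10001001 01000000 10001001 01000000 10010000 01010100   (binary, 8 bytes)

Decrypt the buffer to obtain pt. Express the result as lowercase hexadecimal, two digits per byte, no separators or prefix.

b5e4b6ff91e0ca63

XOR is its own inverse, so applying the key byte-wise gives the result directly.
47 XOR f2 = b5
3b XOR df = e4
3f XOR 89 = b6
bf XOR 40 = ff
18 XOR 89 = 91
a0 XOR 40 = e0
5a XOR 90 = ca
37 XOR 54 = 63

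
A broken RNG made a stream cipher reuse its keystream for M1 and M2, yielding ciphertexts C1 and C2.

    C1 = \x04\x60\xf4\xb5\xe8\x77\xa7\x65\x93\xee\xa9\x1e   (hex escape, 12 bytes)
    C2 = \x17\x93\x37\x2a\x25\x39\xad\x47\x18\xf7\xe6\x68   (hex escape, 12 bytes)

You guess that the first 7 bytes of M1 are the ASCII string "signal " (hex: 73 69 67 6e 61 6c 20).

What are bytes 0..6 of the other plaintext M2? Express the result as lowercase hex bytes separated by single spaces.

60 9a a4 f1 ac 22 2a

First, C1 ⊕ C2 = (M1 ⊕ K) ⊕ (M2 ⊕ K) = M1 ⊕ M2, so the key drops out. Then M2 = (M1 ⊕ M2) ⊕ M1 over the first 7 bytes.
byte 0: (04 ⊕ 17) ⊕ 73 = 13 ⊕ 73 = 60
byte 1: (60 ⊕ 93) ⊕ 69 = f3 ⊕ 69 = 9a
byte 2: (f4 ⊕ 37) ⊕ 67 = c3 ⊕ 67 = a4
byte 3: (b5 ⊕ 2a) ⊕ 6e = 9f ⊕ 6e = f1
byte 4: (e8 ⊕ 25) ⊕ 61 = cd ⊕ 61 = ac
byte 5: (77 ⊕ 39) ⊕ 6c = 4e ⊕ 6c = 22
byte 6: (a7 ⊕ ad) ⊕ 20 = 0a ⊕ 20 = 2a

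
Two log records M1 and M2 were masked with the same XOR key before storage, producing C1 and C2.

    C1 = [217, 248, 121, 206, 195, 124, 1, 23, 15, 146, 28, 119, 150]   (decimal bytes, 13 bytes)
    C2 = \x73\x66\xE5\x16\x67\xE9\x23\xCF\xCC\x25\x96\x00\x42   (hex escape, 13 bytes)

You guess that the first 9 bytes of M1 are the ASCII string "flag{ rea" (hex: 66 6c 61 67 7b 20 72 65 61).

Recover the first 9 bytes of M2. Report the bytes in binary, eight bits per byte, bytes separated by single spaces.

First, C1 ⊕ C2 = (M1 ⊕ K) ⊕ (M2 ⊕ K) = M1 ⊕ M2, so the key drops out. Then M2 = (M1 ⊕ M2) ⊕ M1 over the first 9 bytes.
byte 0: (d9 ⊕ 73) ⊕ 66 = aa ⊕ 66 = cc
byte 1: (f8 ⊕ 66) ⊕ 6c = 9e ⊕ 6c = f2
byte 2: (79 ⊕ e5) ⊕ 61 = 9c ⊕ 61 = fd
byte 3: (ce ⊕ 16) ⊕ 67 = d8 ⊕ 67 = bf
byte 4: (c3 ⊕ 67) ⊕ 7b = a4 ⊕ 7b = df
byte 5: (7c ⊕ e9) ⊕ 20 = 95 ⊕ 20 = b5
byte 6: (01 ⊕ 23) ⊕ 72 = 22 ⊕ 72 = 50
byte 7: (17 ⊕ cf) ⊕ 65 = d8 ⊕ 65 = bd
byte 8: (0f ⊕ cc) ⊕ 61 = c3 ⊕ 61 = a2

11001100 11110010 11111101 10111111 11011111 10110101 01010000 10111101 10100010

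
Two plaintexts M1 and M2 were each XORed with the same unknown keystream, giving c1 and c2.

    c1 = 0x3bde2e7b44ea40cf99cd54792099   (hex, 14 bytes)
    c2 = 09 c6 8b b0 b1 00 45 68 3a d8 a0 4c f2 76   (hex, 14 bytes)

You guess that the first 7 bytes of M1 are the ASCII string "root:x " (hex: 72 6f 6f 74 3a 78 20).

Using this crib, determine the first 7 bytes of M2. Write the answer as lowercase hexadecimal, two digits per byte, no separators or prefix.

First, c1 ⊕ c2 = (M1 ⊕ K) ⊕ (M2 ⊕ K) = M1 ⊕ M2, so the key drops out. Then M2 = (M1 ⊕ M2) ⊕ M1 over the first 7 bytes.
byte 0: (3b ^ 09) ^ 72 = 32 ^ 72 = 40
byte 1: (de ^ c6) ^ 6f = 18 ^ 6f = 77
byte 2: (2e ^ 8b) ^ 6f = a5 ^ 6f = ca
byte 3: (7b ^ b0) ^ 74 = cb ^ 74 = bf
byte 4: (44 ^ b1) ^ 3a = f5 ^ 3a = cf
byte 5: (ea ^ 00) ^ 78 = ea ^ 78 = 92
byte 6: (40 ^ 45) ^ 20 = 05 ^ 20 = 25

4077cabfcf9225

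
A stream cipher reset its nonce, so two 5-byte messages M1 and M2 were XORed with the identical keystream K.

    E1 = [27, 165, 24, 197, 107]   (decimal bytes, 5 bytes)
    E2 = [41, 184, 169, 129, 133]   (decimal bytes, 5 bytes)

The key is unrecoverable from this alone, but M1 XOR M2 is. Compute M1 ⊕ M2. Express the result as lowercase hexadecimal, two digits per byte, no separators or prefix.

E1 ⊕ E2 = (M1 ⊕ K) ⊕ (M2 ⊕ K) = M1 ⊕ M2 — the shared key cancels under XOR.
00011011 ^ 00101001 = 00110010
10100101 ^ 10111000 = 00011101
00011000 ^ 10101001 = 10110001
11000101 ^ 10000001 = 01000100
01101011 ^ 10000101 = 11101110

321db144ee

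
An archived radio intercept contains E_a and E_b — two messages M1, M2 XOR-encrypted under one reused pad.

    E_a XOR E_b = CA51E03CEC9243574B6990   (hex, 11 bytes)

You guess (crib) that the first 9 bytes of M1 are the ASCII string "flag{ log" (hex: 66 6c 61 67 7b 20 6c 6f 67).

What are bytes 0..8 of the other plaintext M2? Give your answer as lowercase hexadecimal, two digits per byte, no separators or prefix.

Since E_a ⊕ E_b = M1 ⊕ M2, XORing with the guessed M1 bytes yields the corresponding M2 bytes: M2 = (E_a ⊕ E_b) ⊕ M1.
byte 0: ca xor 66 = ac
byte 1: 51 xor 6c = 3d
byte 2: e0 xor 61 = 81
byte 3: 3c xor 67 = 5b
byte 4: ec xor 7b = 97
byte 5: 92 xor 20 = b2
byte 6: 43 xor 6c = 2f
byte 7: 57 xor 6f = 38
byte 8: 4b xor 67 = 2c

ac3d815b97b22f382c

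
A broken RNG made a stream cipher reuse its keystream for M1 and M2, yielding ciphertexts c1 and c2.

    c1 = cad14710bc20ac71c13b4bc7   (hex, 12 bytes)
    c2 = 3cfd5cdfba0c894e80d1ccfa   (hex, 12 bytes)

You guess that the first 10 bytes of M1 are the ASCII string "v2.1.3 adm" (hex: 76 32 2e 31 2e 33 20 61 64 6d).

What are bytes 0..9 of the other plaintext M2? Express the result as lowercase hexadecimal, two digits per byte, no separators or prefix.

801e35fe281f055e2587

First, c1 ⊕ c2 = (M1 ⊕ K) ⊕ (M2 ⊕ K) = M1 ⊕ M2, so the key drops out. Then M2 = (M1 ⊕ M2) ⊕ M1 over the first 10 bytes.
byte 0: (ca XOR 3c) XOR 76 = f6 XOR 76 = 80
byte 1: (d1 XOR fd) XOR 32 = 2c XOR 32 = 1e
byte 2: (47 XOR 5c) XOR 2e = 1b XOR 2e = 35
byte 3: (10 XOR df) XOR 31 = cf XOR 31 = fe
byte 4: (bc XOR ba) XOR 2e = 06 XOR 2e = 28
byte 5: (20 XOR 0c) XOR 33 = 2c XOR 33 = 1f
byte 6: (ac XOR 89) XOR 20 = 25 XOR 20 = 05
byte 7: (71 XOR 4e) XOR 61 = 3f XOR 61 = 5e
byte 8: (c1 XOR 80) XOR 64 = 41 XOR 64 = 25
byte 9: (3b XOR d1) XOR 6d = ea XOR 6d = 87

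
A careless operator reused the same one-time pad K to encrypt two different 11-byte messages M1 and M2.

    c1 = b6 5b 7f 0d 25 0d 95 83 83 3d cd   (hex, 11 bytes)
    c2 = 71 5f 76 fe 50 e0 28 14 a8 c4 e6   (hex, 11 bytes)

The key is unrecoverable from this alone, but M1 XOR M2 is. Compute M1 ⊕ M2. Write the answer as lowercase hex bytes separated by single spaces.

c1 ⊕ c2 = (M1 ⊕ K) ⊕ (M2 ⊕ K) = M1 ⊕ M2 — the shared key cancels under XOR.
182 xor 113 = 199
 91 xor  95 =   4
127 xor 118 =   9
 13 xor 254 = 243
 37 xor  80 = 117
 13 xor 224 = 237
149 xor  40 = 189
131 xor  20 = 151
131 xor 168 =  43
 61 xor 196 = 249
205 xor 230 =  43

c7 04 09 f3 75 ed bd 97 2b f9 2b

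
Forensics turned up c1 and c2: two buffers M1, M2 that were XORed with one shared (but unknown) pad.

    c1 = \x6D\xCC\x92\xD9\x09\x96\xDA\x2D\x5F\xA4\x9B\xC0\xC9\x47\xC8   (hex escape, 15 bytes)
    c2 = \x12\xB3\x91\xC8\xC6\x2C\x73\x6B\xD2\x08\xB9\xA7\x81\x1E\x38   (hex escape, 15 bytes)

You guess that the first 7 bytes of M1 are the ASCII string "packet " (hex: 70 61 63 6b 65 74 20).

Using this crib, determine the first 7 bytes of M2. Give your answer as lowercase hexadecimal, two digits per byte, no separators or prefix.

First, c1 ⊕ c2 = (M1 ⊕ K) ⊕ (M2 ⊕ K) = M1 ⊕ M2, so the key drops out. Then M2 = (M1 ⊕ M2) ⊕ M1 over the first 7 bytes.
byte 0: (6d XOR 12) XOR 70 = 7f XOR 70 = 0f
byte 1: (cc XOR b3) XOR 61 = 7f XOR 61 = 1e
byte 2: (92 XOR 91) XOR 63 = 03 XOR 63 = 60
byte 3: (d9 XOR c8) XOR 6b = 11 XOR 6b = 7a
byte 4: (09 XOR c6) XOR 65 = cf XOR 65 = aa
byte 5: (96 XOR 2c) XOR 74 = ba XOR 74 = ce
byte 6: (da XOR 73) XOR 20 = a9 XOR 20 = 89

0f1e607aaace89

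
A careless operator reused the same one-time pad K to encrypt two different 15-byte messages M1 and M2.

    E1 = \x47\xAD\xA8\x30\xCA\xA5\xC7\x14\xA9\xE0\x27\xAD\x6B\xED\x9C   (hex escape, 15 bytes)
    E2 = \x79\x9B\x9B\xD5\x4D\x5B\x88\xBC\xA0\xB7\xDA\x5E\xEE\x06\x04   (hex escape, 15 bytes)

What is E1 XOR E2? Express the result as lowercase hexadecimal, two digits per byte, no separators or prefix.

3e3633e587fe4fa80957fdf385eb98

E1 ⊕ E2 = (M1 ⊕ K) ⊕ (M2 ⊕ K) = M1 ⊕ M2 — the shared key cancels under XOR.
47 ^ 79 = 3e
ad ^ 9b = 36
a8 ^ 9b = 33
30 ^ d5 = e5
ca ^ 4d = 87
a5 ^ 5b = fe
c7 ^ 88 = 4f
14 ^ bc = a8
a9 ^ a0 = 09
e0 ^ b7 = 57
27 ^ da = fd
ad ^ 5e = f3
6b ^ ee = 85
ed ^ 06 = eb
9c ^ 04 = 98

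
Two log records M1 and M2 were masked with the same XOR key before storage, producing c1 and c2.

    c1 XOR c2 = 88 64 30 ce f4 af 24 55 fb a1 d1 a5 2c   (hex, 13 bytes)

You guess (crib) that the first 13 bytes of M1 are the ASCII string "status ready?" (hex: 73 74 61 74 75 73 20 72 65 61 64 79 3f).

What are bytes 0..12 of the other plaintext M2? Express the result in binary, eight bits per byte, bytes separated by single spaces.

11111011 00010000 01010001 10111010 10000001 11011100 00000100 00100111 10011110 11000000 10110101 11011100 00010011

Since c1 ⊕ c2 = M1 ⊕ M2, XORing with the guessed M1 bytes yields the corresponding M2 bytes: M2 = (c1 ⊕ c2) ⊕ M1.
10001000 xor 01110011 = 11111011
01100100 xor 01110100 = 00010000
00110000 xor 01100001 = 01010001
11001110 xor 01110100 = 10111010
11110100 xor 01110101 = 10000001
10101111 xor 01110011 = 11011100
00100100 xor 00100000 = 00000100
01010101 xor 01110010 = 00100111
11111011 xor 01100101 = 10011110
10100001 xor 01100001 = 11000000
11010001 xor 01100100 = 10110101
10100101 xor 01111001 = 11011100
00101100 xor 00111111 = 00010011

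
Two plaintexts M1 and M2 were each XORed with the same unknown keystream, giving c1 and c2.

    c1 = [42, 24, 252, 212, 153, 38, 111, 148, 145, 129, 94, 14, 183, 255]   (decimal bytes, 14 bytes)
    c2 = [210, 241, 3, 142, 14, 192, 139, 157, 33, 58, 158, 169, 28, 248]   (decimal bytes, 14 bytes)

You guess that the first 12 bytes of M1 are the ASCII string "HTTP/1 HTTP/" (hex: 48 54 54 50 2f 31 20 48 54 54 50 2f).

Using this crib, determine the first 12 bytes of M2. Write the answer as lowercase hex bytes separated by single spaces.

b0 bd ab 0a b8 d7 c4 41 e4 ef 90 88

First, c1 ⊕ c2 = (M1 ⊕ K) ⊕ (M2 ⊕ K) = M1 ⊕ M2, so the key drops out. Then M2 = (M1 ⊕ M2) ⊕ M1 over the first 12 bytes.
byte 0: (2a xor d2) xor 48 = f8 xor 48 = b0
byte 1: (18 xor f1) xor 54 = e9 xor 54 = bd
byte 2: (fc xor 03) xor 54 = ff xor 54 = ab
byte 3: (d4 xor 8e) xor 50 = 5a xor 50 = 0a
byte 4: (99 xor 0e) xor 2f = 97 xor 2f = b8
byte 5: (26 xor c0) xor 31 = e6 xor 31 = d7
byte 6: (6f xor 8b) xor 20 = e4 xor 20 = c4
byte 7: (94 xor 9d) xor 48 = 09 xor 48 = 41
byte 8: (91 xor 21) xor 54 = b0 xor 54 = e4
byte 9: (81 xor 3a) xor 54 = bb xor 54 = ef
byte 10: (5e xor 9e) xor 50 = c0 xor 50 = 90
byte 11: (0e xor a9) xor 2f = a7 xor 2f = 88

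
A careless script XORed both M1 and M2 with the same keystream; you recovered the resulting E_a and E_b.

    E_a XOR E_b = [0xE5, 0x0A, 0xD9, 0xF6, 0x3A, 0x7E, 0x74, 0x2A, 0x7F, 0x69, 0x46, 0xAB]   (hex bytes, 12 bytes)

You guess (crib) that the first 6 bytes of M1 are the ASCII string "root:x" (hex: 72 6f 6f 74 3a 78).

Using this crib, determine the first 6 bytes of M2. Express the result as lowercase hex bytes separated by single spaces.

97 65 b6 82 00 06

Since E_a ⊕ E_b = M1 ⊕ M2, XORing with the guessed M1 bytes yields the corresponding M2 bytes: M2 = (E_a ⊕ E_b) ⊕ M1.
11100101 xor 01110010 = 10010111
00001010 xor 01101111 = 01100101
11011001 xor 01101111 = 10110110
11110110 xor 01110100 = 10000010
00111010 xor 00111010 = 00000000
01111110 xor 01111000 = 00000110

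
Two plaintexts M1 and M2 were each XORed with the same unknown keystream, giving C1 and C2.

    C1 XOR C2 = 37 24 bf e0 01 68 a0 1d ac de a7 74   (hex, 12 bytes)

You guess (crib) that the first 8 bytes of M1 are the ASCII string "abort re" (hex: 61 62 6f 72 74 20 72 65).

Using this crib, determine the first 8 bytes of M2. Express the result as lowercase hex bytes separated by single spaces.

56 46 d0 92 75 48 d2 78

Since C1 ⊕ C2 = M1 ⊕ M2, XORing with the guessed M1 bytes yields the corresponding M2 bytes: M2 = (C1 ⊕ C2) ⊕ M1.
37 ^ 61 = 56
24 ^ 62 = 46
bf ^ 6f = d0
e0 ^ 72 = 92
01 ^ 74 = 75
68 ^ 20 = 48
a0 ^ 72 = d2
1d ^ 65 = 78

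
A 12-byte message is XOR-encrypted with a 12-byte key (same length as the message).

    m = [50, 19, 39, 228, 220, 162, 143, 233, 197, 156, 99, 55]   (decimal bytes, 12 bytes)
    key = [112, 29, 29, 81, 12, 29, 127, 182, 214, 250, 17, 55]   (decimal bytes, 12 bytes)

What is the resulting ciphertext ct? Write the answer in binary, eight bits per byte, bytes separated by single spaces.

01000010 00001110 00111010 10110101 11010000 10111111 11110000 01011111 00010011 01100110 01110010 00000000

32 ⊕ 70 = 42
13 ⊕ 1d = 0e
27 ⊕ 1d = 3a
e4 ⊕ 51 = b5
dc ⊕ 0c = d0
a2 ⊕ 1d = bf
8f ⊕ 7f = f0
e9 ⊕ b6 = 5f
c5 ⊕ d6 = 13
9c ⊕ fa = 66
63 ⊕ 11 = 72
37 ⊕ 37 = 00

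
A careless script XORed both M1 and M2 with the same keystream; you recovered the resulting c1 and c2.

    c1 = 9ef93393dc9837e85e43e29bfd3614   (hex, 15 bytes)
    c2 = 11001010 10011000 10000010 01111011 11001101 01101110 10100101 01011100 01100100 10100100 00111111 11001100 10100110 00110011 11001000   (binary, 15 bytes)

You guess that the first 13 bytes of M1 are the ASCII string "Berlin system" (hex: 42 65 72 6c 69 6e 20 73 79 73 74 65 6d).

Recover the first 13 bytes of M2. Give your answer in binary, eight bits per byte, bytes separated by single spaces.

First, c1 ⊕ c2 = (M1 ⊕ K) ⊕ (M2 ⊕ K) = M1 ⊕ M2, so the key drops out. Then M2 = (M1 ⊕ M2) ⊕ M1 over the first 13 bytes.
byte 0: (9e ⊕ ca) ⊕ 42 = 54 ⊕ 42 = 16
byte 1: (f9 ⊕ 98) ⊕ 65 = 61 ⊕ 65 = 04
byte 2: (33 ⊕ 82) ⊕ 72 = b1 ⊕ 72 = c3
byte 3: (93 ⊕ 7b) ⊕ 6c = e8 ⊕ 6c = 84
byte 4: (dc ⊕ cd) ⊕ 69 = 11 ⊕ 69 = 78
byte 5: (98 ⊕ 6e) ⊕ 6e = f6 ⊕ 6e = 98
byte 6: (37 ⊕ a5) ⊕ 20 = 92 ⊕ 20 = b2
byte 7: (e8 ⊕ 5c) ⊕ 73 = b4 ⊕ 73 = c7
byte 8: (5e ⊕ 64) ⊕ 79 = 3a ⊕ 79 = 43
byte 9: (43 ⊕ a4) ⊕ 73 = e7 ⊕ 73 = 94
byte 10: (e2 ⊕ 3f) ⊕ 74 = dd ⊕ 74 = a9
byte 11: (9b ⊕ cc) ⊕ 65 = 57 ⊕ 65 = 32
byte 12: (fd ⊕ a6) ⊕ 6d = 5b ⊕ 6d = 36

00010110 00000100 11000011 10000100 01111000 10011000 10110010 11000111 01000011 10010100 10101001 00110010 00110110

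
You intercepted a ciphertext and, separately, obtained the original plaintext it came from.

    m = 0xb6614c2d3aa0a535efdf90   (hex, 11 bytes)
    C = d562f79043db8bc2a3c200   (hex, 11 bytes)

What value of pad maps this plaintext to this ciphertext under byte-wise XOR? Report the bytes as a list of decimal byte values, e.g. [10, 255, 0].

[99, 3, 187, 189, 121, 123, 46, 247, 76, 29, 144]

Since C = m ⊕ pad, XORing both sides with m gives pad = m ⊕ C.
byte 0: 10110110 xor 11010101 = 01100011
byte 1: 01100001 xor 01100010 = 00000011
byte 2: 01001100 xor 11110111 = 10111011
byte 3: 00101101 xor 10010000 = 10111101
byte 4: 00111010 xor 01000011 = 01111001
byte 5: 10100000 xor 11011011 = 01111011
byte 6: 10100101 xor 10001011 = 00101110
byte 7: 00110101 xor 11000010 = 11110111
byte 8: 11101111 xor 10100011 = 01001100
byte 9: 11011111 xor 11000010 = 00011101
byte 10: 10010000 xor 00000000 = 10010000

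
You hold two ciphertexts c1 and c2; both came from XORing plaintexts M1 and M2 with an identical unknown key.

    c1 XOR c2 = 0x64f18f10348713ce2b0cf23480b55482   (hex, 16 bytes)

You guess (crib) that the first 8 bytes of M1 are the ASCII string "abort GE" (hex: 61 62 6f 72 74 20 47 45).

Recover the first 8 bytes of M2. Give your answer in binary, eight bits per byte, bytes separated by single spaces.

Since c1 ⊕ c2 = M1 ⊕ M2, XORing with the guessed M1 bytes yields the corresponding M2 bytes: M2 = (c1 ⊕ c2) ⊕ M1.
byte 0: 64 ⊕ 61 = 05
byte 1: f1 ⊕ 62 = 93
byte 2: 8f ⊕ 6f = e0
byte 3: 10 ⊕ 72 = 62
byte 4: 34 ⊕ 74 = 40
byte 5: 87 ⊕ 20 = a7
byte 6: 13 ⊕ 47 = 54
byte 7: ce ⊕ 45 = 8b

00000101 10010011 11100000 01100010 01000000 10100111 01010100 10001011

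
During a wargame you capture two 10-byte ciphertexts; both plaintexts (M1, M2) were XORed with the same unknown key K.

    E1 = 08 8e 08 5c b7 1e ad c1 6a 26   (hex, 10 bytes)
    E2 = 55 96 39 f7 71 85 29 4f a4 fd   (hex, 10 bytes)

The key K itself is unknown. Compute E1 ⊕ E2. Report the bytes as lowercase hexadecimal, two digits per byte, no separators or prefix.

5d1831abc69b848ecedb

E1 ⊕ E2 = (M1 ⊕ K) ⊕ (M2 ⊕ K) = M1 ⊕ M2 — the shared key cancels under XOR.
  8 ^  85 =  93
142 ^ 150 =  24
  8 ^  57 =  49
 92 ^ 247 = 171
183 ^ 113 = 198
 30 ^ 133 = 155
173 ^  41 = 132
193 ^  79 = 142
106 ^ 164 = 206
 38 ^ 253 = 219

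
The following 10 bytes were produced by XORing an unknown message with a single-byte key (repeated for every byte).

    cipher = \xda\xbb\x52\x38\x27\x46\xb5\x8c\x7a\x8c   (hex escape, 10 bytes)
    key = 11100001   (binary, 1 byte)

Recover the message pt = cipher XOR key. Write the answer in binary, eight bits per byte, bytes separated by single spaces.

00111011 01011010 10110011 11011001 11000110 10100111 01010100 01101101 10011011 01101101

The 1-byte key repeats, so the effective keystream is e1 e1 e1 e1 e1 e1 e1 e1 e1 e1.
byte 0: da XOR e1 = 3b
byte 1: bb XOR e1 = 5a
byte 2: 52 XOR e1 = b3
byte 3: 38 XOR e1 = d9
byte 4: 27 XOR e1 = c6
byte 5: 46 XOR e1 = a7
byte 6: b5 XOR e1 = 54
byte 7: 8c XOR e1 = 6d
byte 8: 7a XOR e1 = 9b
byte 9: 8c XOR e1 = 6d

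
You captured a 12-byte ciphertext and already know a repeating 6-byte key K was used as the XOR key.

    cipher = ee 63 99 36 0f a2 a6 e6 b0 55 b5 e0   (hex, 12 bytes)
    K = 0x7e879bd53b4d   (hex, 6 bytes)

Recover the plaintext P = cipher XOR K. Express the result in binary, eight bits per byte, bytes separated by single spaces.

The 6-byte key repeats, so the effective keystream is 7e 87 9b d5 3b 4d 7e 87 9b d5 3b 4d.
byte 0: ee ^ 7e = 90
byte 1: 63 ^ 87 = e4
byte 2: 99 ^ 9b = 02
byte 3: 36 ^ d5 = e3
byte 4: 0f ^ 3b = 34
byte 5: a2 ^ 4d = ef
byte 6: a6 ^ 7e = d8
byte 7: e6 ^ 87 = 61
byte 8: b0 ^ 9b = 2b
byte 9: 55 ^ d5 = 80
byte 10: b5 ^ 3b = 8e
byte 11: e0 ^ 4d = ad

10010000 11100100 00000010 11100011 00110100 11101111 11011000 01100001 00101011 10000000 10001110 10101101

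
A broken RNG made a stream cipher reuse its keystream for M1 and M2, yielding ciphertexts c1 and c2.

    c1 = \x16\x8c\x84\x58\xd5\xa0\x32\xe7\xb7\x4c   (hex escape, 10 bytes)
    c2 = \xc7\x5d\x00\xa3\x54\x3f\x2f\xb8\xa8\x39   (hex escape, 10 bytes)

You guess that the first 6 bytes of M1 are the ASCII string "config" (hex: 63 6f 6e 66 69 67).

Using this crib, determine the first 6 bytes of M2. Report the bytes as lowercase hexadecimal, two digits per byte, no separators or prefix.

First, c1 ⊕ c2 = (M1 ⊕ K) ⊕ (M2 ⊕ K) = M1 ⊕ M2, so the key drops out. Then M2 = (M1 ⊕ M2) ⊕ M1 over the first 6 bytes.
byte 0: (16 XOR c7) XOR 63 = d1 XOR 63 = b2
byte 1: (8c XOR 5d) XOR 6f = d1 XOR 6f = be
byte 2: (84 XOR 00) XOR 6e = 84 XOR 6e = ea
byte 3: (58 XOR a3) XOR 66 = fb XOR 66 = 9d
byte 4: (d5 XOR 54) XOR 69 = 81 XOR 69 = e8
byte 5: (a0 XOR 3f) XOR 67 = 9f XOR 67 = f8

b2beea9de8f8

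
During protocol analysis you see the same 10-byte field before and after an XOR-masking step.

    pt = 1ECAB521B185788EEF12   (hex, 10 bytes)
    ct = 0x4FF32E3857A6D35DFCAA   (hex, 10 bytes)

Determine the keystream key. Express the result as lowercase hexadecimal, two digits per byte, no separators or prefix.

Since ct = pt ⊕ key, XORing both sides with pt gives key = pt ⊕ ct.
byte 0: 1e ⊕ 4f = 51
byte 1: ca ⊕ f3 = 39
byte 2: b5 ⊕ 2e = 9b
byte 3: 21 ⊕ 38 = 19
byte 4: b1 ⊕ 57 = e6
byte 5: 85 ⊕ a6 = 23
byte 6: 78 ⊕ d3 = ab
byte 7: 8e ⊕ 5d = d3
byte 8: ef ⊕ fc = 13
byte 9: 12 ⊕ aa = b8

51399b19e623abd313b8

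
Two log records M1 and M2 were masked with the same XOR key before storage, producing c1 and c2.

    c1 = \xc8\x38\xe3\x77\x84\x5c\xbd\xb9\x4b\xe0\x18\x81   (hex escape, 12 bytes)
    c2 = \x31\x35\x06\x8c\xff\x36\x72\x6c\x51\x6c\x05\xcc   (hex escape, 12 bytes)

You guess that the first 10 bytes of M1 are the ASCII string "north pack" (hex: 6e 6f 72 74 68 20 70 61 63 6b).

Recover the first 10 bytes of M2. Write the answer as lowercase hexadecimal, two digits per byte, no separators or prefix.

First, c1 ⊕ c2 = (M1 ⊕ K) ⊕ (M2 ⊕ K) = M1 ⊕ M2, so the key drops out. Then M2 = (M1 ⊕ M2) ⊕ M1 over the first 10 bytes.
byte 0: (c8 ^ 31) ^ 6e = f9 ^ 6e = 97
byte 1: (38 ^ 35) ^ 6f = 0d ^ 6f = 62
byte 2: (e3 ^ 06) ^ 72 = e5 ^ 72 = 97
byte 3: (77 ^ 8c) ^ 74 = fb ^ 74 = 8f
byte 4: (84 ^ ff) ^ 68 = 7b ^ 68 = 13
byte 5: (5c ^ 36) ^ 20 = 6a ^ 20 = 4a
byte 6: (bd ^ 72) ^ 70 = cf ^ 70 = bf
byte 7: (b9 ^ 6c) ^ 61 = d5 ^ 61 = b4
byte 8: (4b ^ 51) ^ 63 = 1a ^ 63 = 79
byte 9: (e0 ^ 6c) ^ 6b = 8c ^ 6b = e7

9762978f134abfb479e7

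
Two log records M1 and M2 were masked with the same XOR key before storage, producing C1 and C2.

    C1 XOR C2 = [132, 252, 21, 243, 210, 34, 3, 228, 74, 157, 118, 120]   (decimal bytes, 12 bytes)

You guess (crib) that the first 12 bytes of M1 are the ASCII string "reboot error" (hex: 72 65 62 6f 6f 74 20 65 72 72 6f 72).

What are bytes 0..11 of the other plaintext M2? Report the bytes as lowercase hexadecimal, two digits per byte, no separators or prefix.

Since C1 ⊕ C2 = M1 ⊕ M2, XORing with the guessed M1 bytes yields the corresponding M2 bytes: M2 = (C1 ⊕ C2) ⊕ M1.
132 XOR 114 = 246
252 XOR 101 = 153
 21 XOR  98 = 119
243 XOR 111 = 156
210 XOR 111 = 189
 34 XOR 116 =  86
  3 XOR  32 =  35
228 XOR 101 = 129
 74 XOR 114 =  56
157 XOR 114 = 239
118 XOR 111 =  25
120 XOR 114 =  10

f699779cbd56238138ef190a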